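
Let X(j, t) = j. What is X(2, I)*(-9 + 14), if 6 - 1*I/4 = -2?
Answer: 10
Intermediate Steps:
I = 32 (I = 24 - 4*(-2) = 24 + 8 = 32)
X(2, I)*(-9 + 14) = 2*(-9 + 14) = 2*5 = 10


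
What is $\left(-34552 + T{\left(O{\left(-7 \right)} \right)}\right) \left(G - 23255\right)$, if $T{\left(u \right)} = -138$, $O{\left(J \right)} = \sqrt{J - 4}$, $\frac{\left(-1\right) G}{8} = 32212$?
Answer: $9746190190$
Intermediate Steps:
$G = -257696$ ($G = \left(-8\right) 32212 = -257696$)
$O{\left(J \right)} = \sqrt{-4 + J}$
$\left(-34552 + T{\left(O{\left(-7 \right)} \right)}\right) \left(G - 23255\right) = \left(-34552 - 138\right) \left(-257696 - 23255\right) = \left(-34690\right) \left(-280951\right) = 9746190190$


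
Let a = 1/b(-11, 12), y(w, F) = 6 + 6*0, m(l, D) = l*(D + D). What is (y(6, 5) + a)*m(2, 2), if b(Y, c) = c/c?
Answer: 56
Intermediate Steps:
m(l, D) = 2*D*l (m(l, D) = l*(2*D) = 2*D*l)
b(Y, c) = 1
y(w, F) = 6 (y(w, F) = 6 + 0 = 6)
a = 1 (a = 1/1 = 1)
(y(6, 5) + a)*m(2, 2) = (6 + 1)*(2*2*2) = 7*8 = 56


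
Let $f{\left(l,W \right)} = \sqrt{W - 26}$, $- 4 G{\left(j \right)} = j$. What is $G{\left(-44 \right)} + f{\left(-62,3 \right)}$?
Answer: $11 + i \sqrt{23} \approx 11.0 + 4.7958 i$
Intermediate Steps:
$G{\left(j \right)} = - \frac{j}{4}$
$f{\left(l,W \right)} = \sqrt{-26 + W}$
$G{\left(-44 \right)} + f{\left(-62,3 \right)} = \left(- \frac{1}{4}\right) \left(-44\right) + \sqrt{-26 + 3} = 11 + \sqrt{-23} = 11 + i \sqrt{23}$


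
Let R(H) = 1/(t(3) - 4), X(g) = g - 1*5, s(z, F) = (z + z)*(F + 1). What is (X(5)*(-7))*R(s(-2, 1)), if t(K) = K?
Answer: 0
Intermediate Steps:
s(z, F) = 2*z*(1 + F) (s(z, F) = (2*z)*(1 + F) = 2*z*(1 + F))
X(g) = -5 + g (X(g) = g - 5 = -5 + g)
R(H) = -1 (R(H) = 1/(3 - 4) = 1/(-1) = -1)
(X(5)*(-7))*R(s(-2, 1)) = ((-5 + 5)*(-7))*(-1) = (0*(-7))*(-1) = 0*(-1) = 0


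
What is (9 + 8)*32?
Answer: 544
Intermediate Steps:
(9 + 8)*32 = 17*32 = 544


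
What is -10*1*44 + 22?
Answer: -418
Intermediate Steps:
-10*1*44 + 22 = -10*44 + 22 = -440 + 22 = -418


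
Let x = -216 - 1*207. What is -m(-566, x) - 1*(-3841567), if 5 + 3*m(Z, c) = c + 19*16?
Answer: 11524825/3 ≈ 3.8416e+6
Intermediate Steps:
x = -423 (x = -216 - 207 = -423)
m(Z, c) = 299/3 + c/3 (m(Z, c) = -5/3 + (c + 19*16)/3 = -5/3 + (c + 304)/3 = -5/3 + (304 + c)/3 = -5/3 + (304/3 + c/3) = 299/3 + c/3)
-m(-566, x) - 1*(-3841567) = -(299/3 + (⅓)*(-423)) - 1*(-3841567) = -(299/3 - 141) + 3841567 = -1*(-124/3) + 3841567 = 124/3 + 3841567 = 11524825/3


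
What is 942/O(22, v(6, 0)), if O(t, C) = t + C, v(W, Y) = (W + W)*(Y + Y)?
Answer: 471/11 ≈ 42.818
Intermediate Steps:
v(W, Y) = 4*W*Y (v(W, Y) = (2*W)*(2*Y) = 4*W*Y)
O(t, C) = C + t
942/O(22, v(6, 0)) = 942/(4*6*0 + 22) = 942/(0 + 22) = 942/22 = 942*(1/22) = 471/11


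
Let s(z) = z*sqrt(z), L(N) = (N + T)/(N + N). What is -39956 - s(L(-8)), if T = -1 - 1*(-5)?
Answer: -319649/8 ≈ -39956.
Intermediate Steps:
T = 4 (T = -1 + 5 = 4)
L(N) = (4 + N)/(2*N) (L(N) = (N + 4)/(N + N) = (4 + N)/((2*N)) = (4 + N)*(1/(2*N)) = (4 + N)/(2*N))
s(z) = z**(3/2)
-39956 - s(L(-8)) = -39956 - ((1/2)*(4 - 8)/(-8))**(3/2) = -39956 - ((1/2)*(-1/8)*(-4))**(3/2) = -39956 - (1/4)**(3/2) = -39956 - 1*1/8 = -39956 - 1/8 = -319649/8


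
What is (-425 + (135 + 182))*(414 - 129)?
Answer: -30780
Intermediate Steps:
(-425 + (135 + 182))*(414 - 129) = (-425 + 317)*285 = -108*285 = -30780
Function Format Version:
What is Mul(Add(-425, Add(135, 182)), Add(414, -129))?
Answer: -30780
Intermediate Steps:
Mul(Add(-425, Add(135, 182)), Add(414, -129)) = Mul(Add(-425, 317), 285) = Mul(-108, 285) = -30780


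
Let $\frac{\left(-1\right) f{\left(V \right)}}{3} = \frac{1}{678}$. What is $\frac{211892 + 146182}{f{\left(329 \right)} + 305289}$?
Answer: $\frac{80924724}{68995313} \approx 1.1729$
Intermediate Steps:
$f{\left(V \right)} = - \frac{1}{226}$ ($f{\left(V \right)} = - \frac{3}{678} = \left(-3\right) \frac{1}{678} = - \frac{1}{226}$)
$\frac{211892 + 146182}{f{\left(329 \right)} + 305289} = \frac{211892 + 146182}{- \frac{1}{226} + 305289} = \frac{358074}{\frac{68995313}{226}} = 358074 \cdot \frac{226}{68995313} = \frac{80924724}{68995313}$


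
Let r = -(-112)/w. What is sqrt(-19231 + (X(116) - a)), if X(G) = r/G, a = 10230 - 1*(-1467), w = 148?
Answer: I*sqrt(35608295801)/1073 ≈ 175.86*I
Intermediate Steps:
a = 11697 (a = 10230 + 1467 = 11697)
r = 28/37 (r = -(-112)/148 = -1*(-28/37) = 28/37 ≈ 0.75676)
X(G) = 28/(37*G)
sqrt(-19231 + (X(116) - a)) = sqrt(-19231 + ((28/37)/116 - 1*11697)) = sqrt(-19231 + ((28/37)*(1/116) - 11697)) = sqrt(-19231 + (7/1073 - 11697)) = sqrt(-19231 - 12550874/1073) = sqrt(-33185737/1073) = I*sqrt(35608295801)/1073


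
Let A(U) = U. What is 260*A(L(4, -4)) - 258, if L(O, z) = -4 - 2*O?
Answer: -3378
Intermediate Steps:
260*A(L(4, -4)) - 258 = 260*(-4 - 2*4) - 258 = 260*(-4 - 8) - 258 = 260*(-12) - 258 = -3120 - 258 = -3378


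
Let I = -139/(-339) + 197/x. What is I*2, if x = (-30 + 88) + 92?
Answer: 9737/2825 ≈ 3.4467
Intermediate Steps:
x = 150 (x = 58 + 92 = 150)
I = 9737/5650 (I = -139/(-339) + 197/150 = -139*(-1/339) + 197*(1/150) = 139/339 + 197/150 = 9737/5650 ≈ 1.7234)
I*2 = (9737/5650)*2 = 9737/2825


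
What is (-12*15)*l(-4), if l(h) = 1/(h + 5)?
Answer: -180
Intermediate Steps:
l(h) = 1/(5 + h)
(-12*15)*l(-4) = (-12*15)/(5 - 4) = -180/1 = -180*1 = -180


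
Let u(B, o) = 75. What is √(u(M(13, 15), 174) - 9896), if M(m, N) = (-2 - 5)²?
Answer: I*√9821 ≈ 99.101*I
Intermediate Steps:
M(m, N) = 49 (M(m, N) = (-7)² = 49)
√(u(M(13, 15), 174) - 9896) = √(75 - 9896) = √(-9821) = I*√9821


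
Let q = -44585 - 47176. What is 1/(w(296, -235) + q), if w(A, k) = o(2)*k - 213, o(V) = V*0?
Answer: -1/91974 ≈ -1.0873e-5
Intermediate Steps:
q = -91761
o(V) = 0
w(A, k) = -213 (w(A, k) = 0*k - 213 = 0 - 213 = -213)
1/(w(296, -235) + q) = 1/(-213 - 91761) = 1/(-91974) = -1/91974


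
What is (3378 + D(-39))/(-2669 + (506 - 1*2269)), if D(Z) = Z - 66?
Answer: -3273/4432 ≈ -0.73849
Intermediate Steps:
D(Z) = -66 + Z
(3378 + D(-39))/(-2669 + (506 - 1*2269)) = (3378 + (-66 - 39))/(-2669 + (506 - 1*2269)) = (3378 - 105)/(-2669 + (506 - 2269)) = 3273/(-2669 - 1763) = 3273/(-4432) = 3273*(-1/4432) = -3273/4432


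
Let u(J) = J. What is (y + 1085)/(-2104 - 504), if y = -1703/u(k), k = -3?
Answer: -2479/3912 ≈ -0.63369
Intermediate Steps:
y = 1703/3 (y = -1703/(-3) = -1703*(-⅓) = 1703/3 ≈ 567.67)
(y + 1085)/(-2104 - 504) = (1703/3 + 1085)/(-2104 - 504) = (4958/3)/(-2608) = (4958/3)*(-1/2608) = -2479/3912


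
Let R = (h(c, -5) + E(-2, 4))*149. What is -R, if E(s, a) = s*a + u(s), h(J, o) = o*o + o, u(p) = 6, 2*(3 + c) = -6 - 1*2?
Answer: -2682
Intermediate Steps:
c = -7 (c = -3 + (-6 - 1*2)/2 = -3 + (-6 - 2)/2 = -3 + (½)*(-8) = -3 - 4 = -7)
h(J, o) = o + o² (h(J, o) = o² + o = o + o²)
E(s, a) = 6 + a*s (E(s, a) = s*a + 6 = a*s + 6 = 6 + a*s)
R = 2682 (R = (-5*(1 - 5) + (6 + 4*(-2)))*149 = (-5*(-4) + (6 - 8))*149 = (20 - 2)*149 = 18*149 = 2682)
-R = -1*2682 = -2682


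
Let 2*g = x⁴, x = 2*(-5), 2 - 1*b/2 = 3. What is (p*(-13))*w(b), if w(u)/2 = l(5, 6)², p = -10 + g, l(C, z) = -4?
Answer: -2075840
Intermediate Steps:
b = -2 (b = 4 - 2*3 = 4 - 6 = -2)
x = -10
g = 5000 (g = (½)*(-10)⁴ = (½)*10000 = 5000)
p = 4990 (p = -10 + 5000 = 4990)
w(u) = 32 (w(u) = 2*(-4)² = 2*16 = 32)
(p*(-13))*w(b) = (4990*(-13))*32 = -64870*32 = -2075840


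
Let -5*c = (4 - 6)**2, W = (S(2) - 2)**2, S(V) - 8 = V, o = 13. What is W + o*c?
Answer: 268/5 ≈ 53.600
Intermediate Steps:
S(V) = 8 + V
W = 64 (W = ((8 + 2) - 2)**2 = (10 - 2)**2 = 8**2 = 64)
c = -4/5 (c = -(4 - 6)**2/5 = -1/5*(-2)**2 = -1/5*4 = -4/5 ≈ -0.80000)
W + o*c = 64 + 13*(-4/5) = 64 - 52/5 = 268/5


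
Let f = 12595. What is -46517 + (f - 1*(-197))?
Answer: -33725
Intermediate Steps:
-46517 + (f - 1*(-197)) = -46517 + (12595 - 1*(-197)) = -46517 + (12595 + 197) = -46517 + 12792 = -33725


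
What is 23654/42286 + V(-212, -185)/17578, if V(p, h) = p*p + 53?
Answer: 1159266577/371651654 ≈ 3.1192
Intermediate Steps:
V(p, h) = 53 + p**2 (V(p, h) = p**2 + 53 = 53 + p**2)
23654/42286 + V(-212, -185)/17578 = 23654/42286 + (53 + (-212)**2)/17578 = 23654*(1/42286) + (53 + 44944)*(1/17578) = 11827/21143 + 44997*(1/17578) = 11827/21143 + 44997/17578 = 1159266577/371651654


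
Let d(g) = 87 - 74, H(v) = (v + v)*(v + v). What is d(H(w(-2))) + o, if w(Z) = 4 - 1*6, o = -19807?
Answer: -19794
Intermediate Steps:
w(Z) = -2 (w(Z) = 4 - 6 = -2)
H(v) = 4*v**2 (H(v) = (2*v)*(2*v) = 4*v**2)
d(g) = 13
d(H(w(-2))) + o = 13 - 19807 = -19794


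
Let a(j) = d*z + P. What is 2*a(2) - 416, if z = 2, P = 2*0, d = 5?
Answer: -396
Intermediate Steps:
P = 0
a(j) = 10 (a(j) = 5*2 + 0 = 10 + 0 = 10)
2*a(2) - 416 = 2*10 - 416 = 20 - 416 = -396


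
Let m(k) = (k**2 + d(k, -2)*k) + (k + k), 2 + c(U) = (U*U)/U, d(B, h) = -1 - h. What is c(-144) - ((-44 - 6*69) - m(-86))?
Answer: 7450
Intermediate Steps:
c(U) = -2 + U (c(U) = -2 + (U*U)/U = -2 + U**2/U = -2 + U)
m(k) = k**2 + 3*k (m(k) = (k**2 + (-1 - 1*(-2))*k) + (k + k) = (k**2 + (-1 + 2)*k) + 2*k = (k**2 + 1*k) + 2*k = (k**2 + k) + 2*k = (k + k**2) + 2*k = k**2 + 3*k)
c(-144) - ((-44 - 6*69) - m(-86)) = (-2 - 144) - ((-44 - 6*69) - (-86)*(3 - 86)) = -146 - ((-44 - 414) - (-86)*(-83)) = -146 - (-458 - 1*7138) = -146 - (-458 - 7138) = -146 - 1*(-7596) = -146 + 7596 = 7450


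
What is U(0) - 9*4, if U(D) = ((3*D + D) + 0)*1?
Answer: -36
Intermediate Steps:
U(D) = 4*D (U(D) = (4*D + 0)*1 = (4*D)*1 = 4*D)
U(0) - 9*4 = 4*0 - 9*4 = 0 - 36 = -36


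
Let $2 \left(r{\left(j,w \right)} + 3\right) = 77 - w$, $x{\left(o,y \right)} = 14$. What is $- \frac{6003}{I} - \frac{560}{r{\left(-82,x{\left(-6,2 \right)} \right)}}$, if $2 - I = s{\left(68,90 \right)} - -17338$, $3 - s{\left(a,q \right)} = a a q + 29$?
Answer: $- \frac{149018057}{7578150} \approx -19.664$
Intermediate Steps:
$s{\left(a,q \right)} = -26 - q a^{2}$ ($s{\left(a,q \right)} = 3 - \left(a a q + 29\right) = 3 - \left(a^{2} q + 29\right) = 3 - \left(q a^{2} + 29\right) = 3 - \left(29 + q a^{2}\right) = -26 - q a^{2}$)
$r{\left(j,w \right)} = \frac{71}{2} - \frac{w}{2}$ ($r{\left(j,w \right)} = -3 + \frac{77 - w}{2} = -3 - \left(- \frac{77}{2} + \frac{w}{2}\right) = \frac{71}{2} - \frac{w}{2}$)
$I = 398850$ ($I = 2 - \left(\left(-26 - 90 \cdot 68^{2}\right) - -17338\right) = 2 - \left(\left(-26 - 90 \cdot 4624\right) + 17338\right) = 2 - \left(\left(-26 - 416160\right) + 17338\right) = 2 - \left(-416186 + 17338\right) = 2 - -398848 = 2 + 398848 = 398850$)
$- \frac{6003}{I} - \frac{560}{r{\left(-82,x{\left(-6,2 \right)} \right)}} = - \frac{6003}{398850} - \frac{560}{\frac{71}{2} - 7} = \left(-6003\right) \frac{1}{398850} - \frac{560}{\frac{71}{2} - 7} = - \frac{2001}{132950} - \frac{560}{\frac{57}{2}} = - \frac{2001}{132950} - \frac{1120}{57} = - \frac{149018057}{7578150}$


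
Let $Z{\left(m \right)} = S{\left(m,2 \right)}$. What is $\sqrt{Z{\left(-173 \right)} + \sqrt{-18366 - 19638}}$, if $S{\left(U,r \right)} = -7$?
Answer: $\sqrt{-7 + 2 i \sqrt{9501}} \approx 9.6972 + 10.052 i$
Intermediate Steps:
$Z{\left(m \right)} = -7$
$\sqrt{Z{\left(-173 \right)} + \sqrt{-18366 - 19638}} = \sqrt{-7 + \sqrt{-18366 - 19638}} = \sqrt{-7 + \sqrt{-38004}} = \sqrt{-7 + 2 i \sqrt{9501}}$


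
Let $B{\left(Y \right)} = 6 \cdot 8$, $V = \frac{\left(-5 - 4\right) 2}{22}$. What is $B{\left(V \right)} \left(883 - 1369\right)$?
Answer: $-23328$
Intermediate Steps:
$V = - \frac{9}{11}$ ($V = \left(-9\right) 2 \cdot \frac{1}{22} = \left(-18\right) \frac{1}{22} = - \frac{9}{11} \approx -0.81818$)
$B{\left(Y \right)} = 48$
$B{\left(V \right)} \left(883 - 1369\right) = 48 \left(883 - 1369\right) = 48 \left(-486\right) = -23328$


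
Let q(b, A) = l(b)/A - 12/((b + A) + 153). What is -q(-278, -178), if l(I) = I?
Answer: -14395/8989 ≈ -1.6014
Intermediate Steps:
q(b, A) = -12/(153 + A + b) + b/A (q(b, A) = b/A - 12/((b + A) + 153) = b/A - 12/((A + b) + 153) = b/A - 12/(153 + A + b) = -12/(153 + A + b) + b/A)
-q(-278, -178) = -((-278)² - 12*(-178) + 153*(-278) - 178*(-278))/((-178)*(153 - 178 - 278)) = -(-1)*(77284 + 2136 - 42534 + 49484)/(178*(-303)) = -(-1)*(-1)*86370/(178*303) = -1*14395/8989 = -14395/8989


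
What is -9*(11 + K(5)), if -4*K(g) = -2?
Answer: -207/2 ≈ -103.50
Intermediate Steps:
K(g) = ½ (K(g) = -¼*(-2) = ½)
-9*(11 + K(5)) = -9*(11 + ½) = -9*23/2 = -207/2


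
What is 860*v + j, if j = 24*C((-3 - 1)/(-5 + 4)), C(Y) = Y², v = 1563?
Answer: 1344564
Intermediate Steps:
j = 384 (j = 24*((-3 - 1)/(-5 + 4))² = 24*(-4/(-1))² = 24*(-4*(-1))² = 24*4² = 24*16 = 384)
860*v + j = 860*1563 + 384 = 1344180 + 384 = 1344564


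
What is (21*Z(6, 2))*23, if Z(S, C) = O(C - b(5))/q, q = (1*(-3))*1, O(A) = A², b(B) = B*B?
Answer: -85169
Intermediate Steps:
b(B) = B²
q = -3 (q = -3*1 = -3)
Z(S, C) = -(-25 + C)²/3 (Z(S, C) = (C - 1*5²)²/(-3) = (C - 1*25)²*(-⅓) = (C - 25)²*(-⅓) = (-25 + C)²*(-⅓) = -(-25 + C)²/3)
(21*Z(6, 2))*23 = (21*(-(-25 + 2)²/3))*23 = (21*(-⅓*(-23)²))*23 = (21*(-⅓*529))*23 = (21*(-529/3))*23 = -3703*23 = -85169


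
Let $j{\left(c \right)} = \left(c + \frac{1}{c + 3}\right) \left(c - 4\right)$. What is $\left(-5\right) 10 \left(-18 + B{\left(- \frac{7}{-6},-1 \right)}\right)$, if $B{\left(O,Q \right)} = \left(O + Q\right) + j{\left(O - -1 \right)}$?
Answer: $\frac{618275}{558} \approx 1108.0$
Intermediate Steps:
$j{\left(c \right)} = \left(-4 + c\right) \left(c + \frac{1}{3 + c}\right)$ ($j{\left(c \right)} = \left(c + \frac{1}{3 + c}\right) \left(-4 + c\right) = \left(-4 + c\right) \left(c + \frac{1}{3 + c}\right)$)
$B{\left(O,Q \right)} = O + Q + \frac{-15 + \left(1 + O\right)^{3} - \left(1 + O\right)^{2} - 11 O}{4 + O}$ ($B{\left(O,Q \right)} = \left(O + Q\right) + \frac{-4 + \left(O - -1\right)^{3} - \left(O - -1\right)^{2} - 11 \left(O - -1\right)}{3 + \left(O - -1\right)} = \left(O + Q\right) + \frac{-4 + \left(O + 1\right)^{3} - \left(O + 1\right)^{2} - 11 \left(O + 1\right)}{3 + \left(O + 1\right)} = \left(O + Q\right) + \frac{-4 + \left(1 + O\right)^{3} - \left(1 + O\right)^{2} - 11 \left(1 + O\right)}{3 + \left(1 + O\right)} = \left(O + Q\right) + \frac{-4 + \left(1 + O\right)^{3} - \left(1 + O\right)^{2} - \left(11 + 11 O\right)}{4 + O} = \left(O + Q\right) + \frac{-15 + \left(1 + O\right)^{3} - \left(1 + O\right)^{2} - 11 O}{4 + O} = O + Q + \frac{-15 + \left(1 + O\right)^{3} - \left(1 + O\right)^{2} - 11 O}{4 + O}$)
$\left(-5\right) 10 \left(-18 + B{\left(- \frac{7}{-6},-1 \right)}\right) = \left(-5\right) 10 \left(-18 + \frac{-15 + \left(- \frac{7}{-6}\right)^{3} - 6 \left(- \frac{7}{-6}\right) + 3 \left(- \frac{7}{-6}\right)^{2} + 4 \left(-1\right) + - \frac{7}{-6} \left(-1\right)}{4 - \frac{7}{-6}}\right) = - 50 \left(-18 + \frac{-15 + \left(\left(-7\right) \left(- \frac{1}{6}\right)\right)^{3} - 6 \left(\left(-7\right) \left(- \frac{1}{6}\right)\right) + 3 \left(\left(-7\right) \left(- \frac{1}{6}\right)\right)^{2} - 4 + \left(-7\right) \left(- \frac{1}{6}\right) \left(-1\right)}{4 - - \frac{7}{6}}\right) = - 50 \left(-18 + \frac{-15 + \left(\frac{7}{6}\right)^{3} - 7 + 3 \left(\frac{7}{6}\right)^{2} - 4 + \frac{7}{6} \left(-1\right)}{4 + \frac{7}{6}}\right) = - 50 \left(-18 + \frac{-15 + \frac{343}{216} - 7 + 3 \cdot \frac{49}{36} - 4 - \frac{7}{6}}{\frac{31}{6}}\right) = - 50 \left(-18 + \frac{6 \left(-15 + \frac{343}{216} - 7 + \frac{49}{12} - 4 - \frac{7}{6}\right)}{31}\right) = - 50 \left(-18 + \frac{6}{31} \left(- \frac{4643}{216}\right)\right) = - 50 \left(-18 - \frac{4643}{1116}\right) = \left(-50\right) \left(- \frac{24731}{1116}\right) = \frac{618275}{558}$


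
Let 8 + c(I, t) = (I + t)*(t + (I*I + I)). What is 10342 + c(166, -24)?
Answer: 3943450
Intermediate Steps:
c(I, t) = -8 + (I + t)*(I + t + I²) (c(I, t) = -8 + (I + t)*(t + (I*I + I)) = -8 + (I + t)*(t + (I² + I)) = -8 + (I + t)*(t + (I + I²)) = -8 + (I + t)*(I + t + I²))
10342 + c(166, -24) = 10342 + (-8 + 166² + 166³ + (-24)² - 24*166² + 2*166*(-24)) = 10342 + (-8 + 27556 + 4574296 + 576 - 24*27556 - 7968) = 10342 + (-8 + 27556 + 4574296 + 576 - 661344 - 7968) = 10342 + 3933108 = 3943450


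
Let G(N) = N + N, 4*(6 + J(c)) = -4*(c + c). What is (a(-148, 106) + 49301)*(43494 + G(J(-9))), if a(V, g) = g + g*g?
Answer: 2639062074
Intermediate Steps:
J(c) = -6 - 2*c (J(c) = -6 + (-4*(c + c))/4 = -6 + (-8*c)/4 = -6 - 2*c)
a(V, g) = g + g**2
G(N) = 2*N
(a(-148, 106) + 49301)*(43494 + G(J(-9))) = (106*(1 + 106) + 49301)*(43494 + 2*(-6 - 2*(-9))) = (106*107 + 49301)*(43494 + 2*(-6 + 18)) = (11342 + 49301)*(43494 + 2*12) = 60643*(43494 + 24) = 60643*43518 = 2639062074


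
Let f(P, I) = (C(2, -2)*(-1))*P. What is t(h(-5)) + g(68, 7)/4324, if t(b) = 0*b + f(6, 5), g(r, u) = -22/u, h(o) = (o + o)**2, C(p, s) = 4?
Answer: -363227/15134 ≈ -24.001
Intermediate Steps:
h(o) = 4*o**2 (h(o) = (2*o)**2 = 4*o**2)
f(P, I) = -4*P (f(P, I) = (4*(-1))*P = -4*P)
t(b) = -24 (t(b) = 0*b - 4*6 = 0 - 24 = -24)
t(h(-5)) + g(68, 7)/4324 = -24 - 22/7/4324 = -24 - 22*1/7*(1/4324) = -24 - 22/7*1/4324 = -24 - 11/15134 = -363227/15134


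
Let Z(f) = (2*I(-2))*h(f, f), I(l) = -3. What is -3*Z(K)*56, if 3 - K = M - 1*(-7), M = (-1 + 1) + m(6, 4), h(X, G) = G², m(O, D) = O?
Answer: 100800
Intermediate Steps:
M = 6 (M = (-1 + 1) + 6 = 0 + 6 = 6)
K = -10 (K = 3 - (6 - 1*(-7)) = 3 - (6 + 7) = 3 - 1*13 = 3 - 13 = -10)
Z(f) = -6*f² (Z(f) = (2*(-3))*f² = -6*f²)
-3*Z(K)*56 = -(-18)*(-10)²*56 = -(-18)*100*56 = -3*(-600)*56 = 1800*56 = 100800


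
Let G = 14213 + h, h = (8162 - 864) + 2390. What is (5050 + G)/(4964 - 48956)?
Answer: -2227/3384 ≈ -0.65810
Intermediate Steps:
h = 9688 (h = 7298 + 2390 = 9688)
G = 23901 (G = 14213 + 9688 = 23901)
(5050 + G)/(4964 - 48956) = (5050 + 23901)/(4964 - 48956) = 28951/(-43992) = 28951*(-1/43992) = -2227/3384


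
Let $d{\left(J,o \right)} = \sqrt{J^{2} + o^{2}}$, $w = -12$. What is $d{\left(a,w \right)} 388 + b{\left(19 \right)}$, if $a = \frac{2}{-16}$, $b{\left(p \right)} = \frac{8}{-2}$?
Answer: $-4 + \frac{97 \sqrt{9217}}{2} \approx 4652.3$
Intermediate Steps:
$b{\left(p \right)} = -4$ ($b{\left(p \right)} = 8 \left(- \frac{1}{2}\right) = -4$)
$a = - \frac{1}{8}$ ($a = 2 \left(- \frac{1}{16}\right) = - \frac{1}{8} \approx -0.125$)
$d{\left(a,w \right)} 388 + b{\left(19 \right)} = \sqrt{\left(- \frac{1}{8}\right)^{2} + \left(-12\right)^{2}} \cdot 388 - 4 = \sqrt{\frac{1}{64} + 144} \cdot 388 - 4 = \sqrt{\frac{9217}{64}} \cdot 388 - 4 = \frac{\sqrt{9217}}{8} \cdot 388 - 4 = \frac{97 \sqrt{9217}}{2} - 4 = -4 + \frac{97 \sqrt{9217}}{2}$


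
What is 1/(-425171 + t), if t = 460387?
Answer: 1/35216 ≈ 2.8396e-5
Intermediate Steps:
1/(-425171 + t) = 1/(-425171 + 460387) = 1/35216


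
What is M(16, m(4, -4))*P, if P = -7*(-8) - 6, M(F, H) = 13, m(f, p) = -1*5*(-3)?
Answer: 650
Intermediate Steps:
m(f, p) = 15 (m(f, p) = -5*(-3) = 15)
P = 50 (P = 56 - 6 = 50)
M(16, m(4, -4))*P = 13*50 = 650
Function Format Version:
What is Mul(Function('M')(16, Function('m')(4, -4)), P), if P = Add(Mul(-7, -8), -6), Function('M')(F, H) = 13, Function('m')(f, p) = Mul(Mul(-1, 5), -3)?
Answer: 650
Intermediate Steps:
Function('m')(f, p) = 15 (Function('m')(f, p) = Mul(-5, -3) = 15)
P = 50 (P = Add(56, -6) = 50)
Mul(Function('M')(16, Function('m')(4, -4)), P) = Mul(13, 50) = 650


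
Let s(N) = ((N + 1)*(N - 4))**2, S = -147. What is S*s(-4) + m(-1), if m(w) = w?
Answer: -84673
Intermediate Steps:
s(N) = (1 + N)**2*(-4 + N)**2 (s(N) = ((1 + N)*(-4 + N))**2 = (1 + N)**2*(-4 + N)**2)
S*s(-4) + m(-1) = -147*(1 - 4)**2*(-4 - 4)**2 - 1 = -147*(-3)**2*(-8)**2 - 1 = -1323*64 - 1 = -147*576 - 1 = -84672 - 1 = -84673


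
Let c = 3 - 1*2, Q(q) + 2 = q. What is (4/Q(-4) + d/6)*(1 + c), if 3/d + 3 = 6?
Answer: -1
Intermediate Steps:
Q(q) = -2 + q
d = 1 (d = 3/(-3 + 6) = 3/3 = 3*(⅓) = 1)
c = 1 (c = 3 - 2 = 1)
(4/Q(-4) + d/6)*(1 + c) = (4/(-2 - 4) + 1/6)*(1 + 1) = (4/(-6) + 1*(⅙))*2 = (4*(-⅙) + ⅙)*2 = (-⅔ + ⅙)*2 = -½*2 = -1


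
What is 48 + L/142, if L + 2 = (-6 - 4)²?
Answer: 3457/71 ≈ 48.690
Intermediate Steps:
L = 98 (L = -2 + (-6 - 4)² = -2 + (-10)² = -2 + 100 = 98)
48 + L/142 = 48 + 98/142 = 48 + 98*(1/142) = 48 + 49/71 = 3457/71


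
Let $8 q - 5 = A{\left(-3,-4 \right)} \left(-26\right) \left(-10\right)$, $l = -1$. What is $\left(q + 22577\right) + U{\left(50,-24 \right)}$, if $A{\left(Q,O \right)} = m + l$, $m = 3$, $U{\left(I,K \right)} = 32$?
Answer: $\frac{181397}{8} \approx 22675.0$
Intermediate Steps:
$A{\left(Q,O \right)} = 2$ ($A{\left(Q,O \right)} = 3 - 1 = 2$)
$q = \frac{525}{8}$ ($q = \frac{5}{8} + \frac{2 \left(-26\right) \left(-10\right)}{8} = \frac{5}{8} + \frac{\left(-52\right) \left(-10\right)}{8} = \frac{5}{8} + \frac{1}{8} \cdot 520 = \frac{5}{8} + 65 = \frac{525}{8} \approx 65.625$)
$\left(q + 22577\right) + U{\left(50,-24 \right)} = \left(\frac{525}{8} + 22577\right) + 32 = \frac{181141}{8} + 32 = \frac{181397}{8}$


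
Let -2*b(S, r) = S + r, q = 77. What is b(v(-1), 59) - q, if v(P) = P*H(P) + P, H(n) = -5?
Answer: -217/2 ≈ -108.50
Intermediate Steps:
v(P) = -4*P (v(P) = P*(-5) + P = -5*P + P = -4*P)
b(S, r) = -S/2 - r/2 (b(S, r) = -(S + r)/2 = -S/2 - r/2)
b(v(-1), 59) - q = (-(-2)*(-1) - ½*59) - 1*77 = (-½*4 - 59/2) - 77 = (-2 - 59/2) - 77 = -63/2 - 77 = -217/2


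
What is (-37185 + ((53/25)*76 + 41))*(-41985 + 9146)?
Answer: 30362019908/25 ≈ 1.2145e+9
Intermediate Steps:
(-37185 + ((53/25)*76 + 41))*(-41985 + 9146) = (-37185 + ((53*(1/25))*76 + 41))*(-32839) = (-37185 + ((53/25)*76 + 41))*(-32839) = (-37185 + (4028/25 + 41))*(-32839) = (-37185 + 5053/25)*(-32839) = -924572/25*(-32839) = 30362019908/25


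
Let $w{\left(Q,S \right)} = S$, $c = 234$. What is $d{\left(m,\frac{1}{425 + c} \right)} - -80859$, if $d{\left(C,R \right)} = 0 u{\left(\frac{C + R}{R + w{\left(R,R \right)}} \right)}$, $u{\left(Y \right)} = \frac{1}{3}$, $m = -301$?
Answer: $80859$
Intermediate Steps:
$u{\left(Y \right)} = \frac{1}{3}$
$d{\left(C,R \right)} = 0$ ($d{\left(C,R \right)} = 0 \cdot \frac{1}{3} = 0$)
$d{\left(m,\frac{1}{425 + c} \right)} - -80859 = 0 - -80859 = 0 + 80859 = 80859$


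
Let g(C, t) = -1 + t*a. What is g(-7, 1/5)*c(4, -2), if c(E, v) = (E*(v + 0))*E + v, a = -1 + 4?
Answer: 68/5 ≈ 13.600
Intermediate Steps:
a = 3
g(C, t) = -1 + 3*t (g(C, t) = -1 + t*3 = -1 + 3*t)
c(E, v) = v + v*E² (c(E, v) = (E*v)*E + v = v*E² + v = v + v*E²)
g(-7, 1/5)*c(4, -2) = (-1 + 3/5)*(-2*(1 + 4²)) = (-1 + 3*(⅕))*(-2*(1 + 16)) = (-1 + ⅗)*(-2*17) = -⅖*(-34) = 68/5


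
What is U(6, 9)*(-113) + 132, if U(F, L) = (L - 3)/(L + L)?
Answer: 283/3 ≈ 94.333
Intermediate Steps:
U(F, L) = (-3 + L)/(2*L) (U(F, L) = (-3 + L)/((2*L)) = (-3 + L)*(1/(2*L)) = (-3 + L)/(2*L))
U(6, 9)*(-113) + 132 = ((½)*(-3 + 9)/9)*(-113) + 132 = ((½)*(⅑)*6)*(-113) + 132 = (⅓)*(-113) + 132 = -113/3 + 132 = 283/3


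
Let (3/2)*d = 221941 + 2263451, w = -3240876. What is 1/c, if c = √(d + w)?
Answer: -I*√395987/791974 ≈ -0.00079457*I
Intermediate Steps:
d = 1656928 (d = 2*(221941 + 2263451)/3 = (⅔)*2485392 = 1656928)
c = 2*I*√395987 (c = √(1656928 - 3240876) = √(-1583948) = 2*I*√395987 ≈ 1258.6*I)
1/c = 1/(2*I*√395987) = -I*√395987/791974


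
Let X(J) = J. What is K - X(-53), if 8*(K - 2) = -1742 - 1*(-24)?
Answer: -639/4 ≈ -159.75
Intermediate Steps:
K = -851/4 (K = 2 + (-1742 - 1*(-24))/8 = 2 + (-1742 + 24)/8 = 2 + (⅛)*(-1718) = 2 - 859/4 = -851/4 ≈ -212.75)
K - X(-53) = -851/4 - 1*(-53) = -851/4 + 53 = -639/4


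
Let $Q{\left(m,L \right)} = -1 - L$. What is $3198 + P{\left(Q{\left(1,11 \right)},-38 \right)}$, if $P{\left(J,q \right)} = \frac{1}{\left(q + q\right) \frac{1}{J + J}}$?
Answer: $\frac{60768}{19} \approx 3198.3$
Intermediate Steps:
$P{\left(J,q \right)} = \frac{J}{q}$ ($P{\left(J,q \right)} = \frac{1}{2 q \frac{1}{2 J}} = \frac{1}{q \frac{1}{J}} = \frac{J}{q}$)
$3198 + P{\left(Q{\left(1,11 \right)},-38 \right)} = 3198 + \frac{-1 - 11}{-38} = 3198 + \left(-1 - 11\right) \left(- \frac{1}{38}\right) = 3198 - - \frac{6}{19} = 3198 + \frac{6}{19} = \frac{60768}{19}$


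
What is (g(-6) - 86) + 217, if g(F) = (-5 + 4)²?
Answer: 132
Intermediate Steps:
g(F) = 1 (g(F) = (-1)² = 1)
(g(-6) - 86) + 217 = (1 - 86) + 217 = -85 + 217 = 132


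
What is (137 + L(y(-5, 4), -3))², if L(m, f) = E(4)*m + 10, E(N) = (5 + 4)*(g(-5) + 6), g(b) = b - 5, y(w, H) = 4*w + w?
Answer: 1096209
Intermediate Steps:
y(w, H) = 5*w
g(b) = -5 + b
E(N) = -36 (E(N) = (5 + 4)*((-5 - 5) + 6) = 9*(-10 + 6) = 9*(-4) = -36)
L(m, f) = 10 - 36*m (L(m, f) = -36*m + 10 = 10 - 36*m)
(137 + L(y(-5, 4), -3))² = (137 + (10 - 180*(-5)))² = (137 + (10 - 36*(-25)))² = (137 + (10 + 900))² = (137 + 910)² = 1047² = 1096209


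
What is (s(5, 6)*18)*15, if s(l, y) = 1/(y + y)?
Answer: 45/2 ≈ 22.500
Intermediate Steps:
s(l, y) = 1/(2*y)
(s(5, 6)*18)*15 = (((½)/6)*18)*15 = (((½)*(⅙))*18)*15 = ((1/12)*18)*15 = (3/2)*15 = 45/2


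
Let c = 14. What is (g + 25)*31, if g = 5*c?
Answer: 2945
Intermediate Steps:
g = 70 (g = 5*14 = 70)
(g + 25)*31 = (70 + 25)*31 = 95*31 = 2945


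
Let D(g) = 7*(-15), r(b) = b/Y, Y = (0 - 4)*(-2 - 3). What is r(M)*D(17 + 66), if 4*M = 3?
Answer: -63/16 ≈ -3.9375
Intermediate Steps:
Y = 20 (Y = -4*(-5) = 20)
M = 3/4 (M = (1/4)*3 = 3/4 ≈ 0.75000)
r(b) = b/20
D(g) = -105
r(M)*D(17 + 66) = ((1/20)*(3/4))*(-105) = (3/80)*(-105) = -63/16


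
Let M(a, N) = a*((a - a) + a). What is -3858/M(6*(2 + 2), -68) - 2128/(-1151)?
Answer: -535805/110496 ≈ -4.8491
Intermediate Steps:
M(a, N) = a² (M(a, N) = a*(0 + a) = a*a = a²)
-3858/M(6*(2 + 2), -68) - 2128/(-1151) = -3858*1/(36*(2 + 2)²) - 2128/(-1151) = -3858/((6*4)²) - 2128*(-1/1151) = -3858/(24²) + 2128/1151 = -3858/576 + 2128/1151 = -3858*1/576 + 2128/1151 = -643/96 + 2128/1151 = -535805/110496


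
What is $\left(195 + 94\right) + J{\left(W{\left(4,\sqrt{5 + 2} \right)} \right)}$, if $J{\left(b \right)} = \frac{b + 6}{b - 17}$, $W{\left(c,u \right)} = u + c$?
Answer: $\frac{46681}{162} - \frac{23 \sqrt{7}}{162} \approx 287.78$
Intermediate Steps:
$W{\left(c,u \right)} = c + u$
$J{\left(b \right)} = \frac{6 + b}{-17 + b}$
$\left(195 + 94\right) + J{\left(W{\left(4,\sqrt{5 + 2} \right)} \right)} = \left(195 + 94\right) + \frac{6 + \left(4 + \sqrt{5 + 2}\right)}{-17 + \left(4 + \sqrt{5 + 2}\right)} = 289 + \frac{6 + \left(4 + \sqrt{7}\right)}{-17 + \left(4 + \sqrt{7}\right)} = 289 + \frac{10 + \sqrt{7}}{-13 + \sqrt{7}}$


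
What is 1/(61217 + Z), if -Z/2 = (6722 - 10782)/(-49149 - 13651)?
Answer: 1570/96110487 ≈ 1.6335e-5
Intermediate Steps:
Z = -203/1570 (Z = -2*(6722 - 10782)/(-49149 - 13651) = -(-8120)/(-62800) = -(-8120)*(-1)/62800 = -2*203/3140 = -203/1570 ≈ -0.12930)
1/(61217 + Z) = 1/(61217 - 203/1570) = 1/(96110487/1570) = 1570/96110487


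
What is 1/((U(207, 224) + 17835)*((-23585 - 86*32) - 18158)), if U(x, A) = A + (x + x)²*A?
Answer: -1/1709086899685 ≈ -5.8511e-13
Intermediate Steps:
U(x, A) = A + 4*A*x² (U(x, A) = A + (2*x)²*A = A + (4*x²)*A = A + 4*A*x²)
1/((U(207, 224) + 17835)*((-23585 - 86*32) - 18158)) = 1/((224*(1 + 4*207²) + 17835)*((-23585 - 86*32) - 18158)) = 1/((224*(1 + 4*42849) + 17835)*((-23585 - 1*2752) - 18158)) = 1/((224*(1 + 171396) + 17835)*((-23585 - 2752) - 18158)) = 1/((224*171397 + 17835)*(-26337 - 18158)) = 1/((38392928 + 17835)*(-44495)) = 1/(38410763*(-44495)) = 1/(-1709086899685) = -1/1709086899685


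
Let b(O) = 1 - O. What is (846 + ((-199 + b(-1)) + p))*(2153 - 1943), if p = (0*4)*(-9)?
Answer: 136290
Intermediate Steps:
p = 0 (p = 0*(-9) = 0)
(846 + ((-199 + b(-1)) + p))*(2153 - 1943) = (846 + ((-199 + (1 - 1*(-1))) + 0))*(2153 - 1943) = (846 + ((-199 + (1 + 1)) + 0))*210 = (846 + ((-199 + 2) + 0))*210 = (846 + (-197 + 0))*210 = (846 - 197)*210 = 649*210 = 136290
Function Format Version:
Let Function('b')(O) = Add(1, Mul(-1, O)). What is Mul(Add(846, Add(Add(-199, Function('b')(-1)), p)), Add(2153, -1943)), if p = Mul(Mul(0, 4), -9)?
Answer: 136290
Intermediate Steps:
p = 0 (p = Mul(0, -9) = 0)
Mul(Add(846, Add(Add(-199, Function('b')(-1)), p)), Add(2153, -1943)) = Mul(Add(846, Add(Add(-199, Add(1, Mul(-1, -1))), 0)), Add(2153, -1943)) = Mul(Add(846, Add(Add(-199, Add(1, 1)), 0)), 210) = Mul(Add(846, Add(Add(-199, 2), 0)), 210) = Mul(Add(846, Add(-197, 0)), 210) = Mul(Add(846, -197), 210) = Mul(649, 210) = 136290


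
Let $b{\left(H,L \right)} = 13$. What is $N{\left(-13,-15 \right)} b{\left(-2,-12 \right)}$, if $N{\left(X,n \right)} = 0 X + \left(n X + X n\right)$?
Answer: $5070$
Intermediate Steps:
$N{\left(X,n \right)} = 2 X n$ ($N{\left(X,n \right)} = 0 + \left(X n + X n\right) = 0 + 2 X n = 2 X n$)
$N{\left(-13,-15 \right)} b{\left(-2,-12 \right)} = 2 \left(-13\right) \left(-15\right) 13 = 390 \cdot 13 = 5070$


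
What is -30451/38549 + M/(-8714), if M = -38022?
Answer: 600180032/167957993 ≈ 3.5734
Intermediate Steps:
-30451/38549 + M/(-8714) = -30451/38549 - 38022/(-8714) = -30451*1/38549 - 38022*(-1/8714) = -30451/38549 + 19011/4357 = 600180032/167957993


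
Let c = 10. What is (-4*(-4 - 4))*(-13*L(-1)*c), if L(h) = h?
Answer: 4160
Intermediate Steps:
(-4*(-4 - 4))*(-13*L(-1)*c) = (-4*(-4 - 4))*(-(-13)*10) = (-4*(-8))*(-13*(-10)) = 32*130 = 4160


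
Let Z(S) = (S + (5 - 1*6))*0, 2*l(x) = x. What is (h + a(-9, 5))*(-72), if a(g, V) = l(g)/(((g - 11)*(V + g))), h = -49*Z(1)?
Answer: 81/20 ≈ 4.0500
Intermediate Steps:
l(x) = x/2
Z(S) = 0 (Z(S) = (S + (5 - 6))*0 = (S - 1)*0 = (-1 + S)*0 = 0)
h = 0 (h = -49*0 = 0)
a(g, V) = g/(2*(-11 + g)*(V + g)) (a(g, V) = (g/2)/(((g - 11)*(V + g))) = (g/2)/(((-11 + g)*(V + g))) = (g/2)*(1/((-11 + g)*(V + g))) = g/(2*(-11 + g)*(V + g)))
(h + a(-9, 5))*(-72) = (0 + (½)*(-9)/((-9)² - 11*5 - 11*(-9) + 5*(-9)))*(-72) = (0 + (½)*(-9)/(81 - 55 + 99 - 45))*(-72) = (0 + (½)*(-9)/80)*(-72) = (0 + (½)*(-9)*(1/80))*(-72) = (0 - 9/160)*(-72) = -9/160*(-72) = 81/20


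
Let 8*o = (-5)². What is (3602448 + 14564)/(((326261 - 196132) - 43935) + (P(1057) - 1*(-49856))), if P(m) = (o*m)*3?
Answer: 28936096/1167675 ≈ 24.781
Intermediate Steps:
o = 25/8 (o = (⅛)*(-5)² = (⅛)*25 = 25/8 ≈ 3.1250)
P(m) = 75*m/8 (P(m) = (25*m/8)*3 = 75*m/8)
(3602448 + 14564)/(((326261 - 196132) - 43935) + (P(1057) - 1*(-49856))) = (3602448 + 14564)/(((326261 - 196132) - 43935) + ((75/8)*1057 - 1*(-49856))) = 3617012/((130129 - 43935) + (79275/8 + 49856)) = 3617012/(86194 + 478123/8) = 3617012/(1167675/8) = 3617012*(8/1167675) = 28936096/1167675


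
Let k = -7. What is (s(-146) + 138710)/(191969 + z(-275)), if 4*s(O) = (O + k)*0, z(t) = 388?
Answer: 12610/17487 ≈ 0.72111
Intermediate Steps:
s(O) = 0 (s(O) = ((O - 7)*0)/4 = ((-7 + O)*0)/4 = (¼)*0 = 0)
(s(-146) + 138710)/(191969 + z(-275)) = (0 + 138710)/(191969 + 388) = 138710/192357 = 138710*(1/192357) = 12610/17487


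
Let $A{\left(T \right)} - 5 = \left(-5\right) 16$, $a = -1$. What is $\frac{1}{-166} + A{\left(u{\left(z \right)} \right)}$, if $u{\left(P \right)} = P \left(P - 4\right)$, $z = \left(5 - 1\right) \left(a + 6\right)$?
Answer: $- \frac{12451}{166} \approx -75.006$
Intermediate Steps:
$z = 20$ ($z = \left(5 - 1\right) \left(-1 + 6\right) = 4 \cdot 5 = 20$)
$u{\left(P \right)} = P \left(-4 + P\right)$
$A{\left(T \right)} = -75$ ($A{\left(T \right)} = 5 - 80 = -75$)
$\frac{1}{-166} + A{\left(u{\left(z \right)} \right)} = \frac{1}{-166} - 75 = - \frac{1}{166} - 75 = - \frac{12451}{166}$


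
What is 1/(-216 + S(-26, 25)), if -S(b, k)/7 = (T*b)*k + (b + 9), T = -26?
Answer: -1/118397 ≈ -8.4462e-6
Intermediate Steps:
S(b, k) = -63 - 7*b + 182*b*k (S(b, k) = -7*((-26*b)*k + (b + 9)) = -7*(-26*b*k + (9 + b)) = -7*(9 + b - 26*b*k) = -63 - 7*b + 182*b*k)
1/(-216 + S(-26, 25)) = 1/(-216 + (-63 - 7*(-26) + 182*(-26)*25)) = 1/(-216 + (-63 + 182 - 118300)) = 1/(-216 - 118181) = 1/(-118397) = -1/118397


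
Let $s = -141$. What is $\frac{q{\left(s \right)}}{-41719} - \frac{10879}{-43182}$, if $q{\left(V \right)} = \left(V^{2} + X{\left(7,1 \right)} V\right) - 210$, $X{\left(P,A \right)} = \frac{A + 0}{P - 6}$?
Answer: $- \frac{389483459}{1801509858} \approx -0.2162$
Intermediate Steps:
$X{\left(P,A \right)} = \frac{A}{-6 + P}$
$q{\left(V \right)} = -210 + V + V^{2}$ ($q{\left(V \right)} = \left(V^{2} + 1 \frac{1}{-6 + 7} V\right) - 210 = \left(V^{2} + 1 \cdot 1^{-1} V\right) - 210 = \left(V^{2} + 1 \cdot 1 V\right) - 210 = \left(V^{2} + 1 V\right) - 210 = \left(V^{2} + V\right) - 210 = \left(V + V^{2}\right) - 210 = -210 + V + V^{2}$)
$\frac{q{\left(s \right)}}{-41719} - \frac{10879}{-43182} = \frac{-210 - 141 + \left(-141\right)^{2}}{-41719} - \frac{10879}{-43182} = \left(-210 - 141 + 19881\right) \left(- \frac{1}{41719}\right) - - \frac{10879}{43182} = 19530 \left(- \frac{1}{41719}\right) + \frac{10879}{43182} = - \frac{19530}{41719} + \frac{10879}{43182} = - \frac{389483459}{1801509858}$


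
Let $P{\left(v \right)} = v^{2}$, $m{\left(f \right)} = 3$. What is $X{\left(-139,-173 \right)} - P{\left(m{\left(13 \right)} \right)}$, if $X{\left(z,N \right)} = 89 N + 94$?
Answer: $-15312$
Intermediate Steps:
$X{\left(z,N \right)} = 94 + 89 N$
$X{\left(-139,-173 \right)} - P{\left(m{\left(13 \right)} \right)} = \left(94 + 89 \left(-173\right)\right) - 3^{2} = \left(94 - 15397\right) - 9 = -15303 - 9 = -15312$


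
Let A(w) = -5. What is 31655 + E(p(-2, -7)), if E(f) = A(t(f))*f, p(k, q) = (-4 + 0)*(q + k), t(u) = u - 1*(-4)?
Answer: 31475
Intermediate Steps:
t(u) = 4 + u (t(u) = u + 4 = 4 + u)
p(k, q) = -4*k - 4*q (p(k, q) = -4*(k + q) = -4*k - 4*q)
E(f) = -5*f
31655 + E(p(-2, -7)) = 31655 - 5*(-4*(-2) - 4*(-7)) = 31655 - 5*(8 + 28) = 31655 - 5*36 = 31655 - 180 = 31475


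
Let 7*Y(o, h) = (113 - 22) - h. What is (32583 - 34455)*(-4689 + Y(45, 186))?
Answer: 61622496/7 ≈ 8.8032e+6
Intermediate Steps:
Y(o, h) = 13 - h/7 (Y(o, h) = ((113 - 22) - h)/7 = (91 - h)/7 = 13 - h/7)
(32583 - 34455)*(-4689 + Y(45, 186)) = (32583 - 34455)*(-4689 + (13 - ⅐*186)) = -1872*(-4689 + (13 - 186/7)) = -1872*(-4689 - 95/7) = -1872*(-32918/7) = 61622496/7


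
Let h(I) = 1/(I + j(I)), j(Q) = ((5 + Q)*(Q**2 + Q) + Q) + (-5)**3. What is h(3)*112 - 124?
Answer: -2964/23 ≈ -128.87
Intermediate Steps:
j(Q) = -125 + Q + (5 + Q)*(Q + Q**2) (j(Q) = ((5 + Q)*(Q + Q**2) + Q) - 125 = (Q + (5 + Q)*(Q + Q**2)) - 125 = -125 + Q + (5 + Q)*(Q + Q**2))
h(I) = 1/(-125 + I**3 + 6*I**2 + 7*I) (h(I) = 1/(I + (-125 + I**3 + 6*I + 6*I**2)) = 1/(-125 + I**3 + 6*I**2 + 7*I))
h(3)*112 - 124 = 112/(-125 + 3**3 + 6*3**2 + 7*3) - 124 = 112/(-125 + 27 + 6*9 + 21) - 124 = 112/(-125 + 27 + 54 + 21) - 124 = 112/(-23) - 124 = -1/23*112 - 124 = -112/23 - 124 = -2964/23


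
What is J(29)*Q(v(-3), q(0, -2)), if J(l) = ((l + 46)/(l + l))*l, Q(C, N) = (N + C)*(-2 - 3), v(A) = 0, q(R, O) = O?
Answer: 375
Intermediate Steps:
Q(C, N) = -5*C - 5*N (Q(C, N) = (C + N)*(-5) = -5*C - 5*N)
J(l) = 23 + l/2 (J(l) = ((46 + l)/((2*l)))*l = ((46 + l)*(1/(2*l)))*l = ((46 + l)/(2*l))*l = 23 + l/2)
J(29)*Q(v(-3), q(0, -2)) = (23 + (1/2)*29)*(-5*0 - 5*(-2)) = (23 + 29/2)*(0 + 10) = (75/2)*10 = 375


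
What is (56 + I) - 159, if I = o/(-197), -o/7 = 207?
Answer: -18842/197 ≈ -95.645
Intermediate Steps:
o = -1449 (o = -7*207 = -1449)
I = 1449/197 (I = -1449/(-197) = -1449*(-1/197) = 1449/197 ≈ 7.3553)
(56 + I) - 159 = (56 + 1449/197) - 159 = 12481/197 - 159 = -18842/197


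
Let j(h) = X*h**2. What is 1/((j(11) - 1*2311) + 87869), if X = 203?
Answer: 1/110121 ≈ 9.0809e-6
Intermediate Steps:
j(h) = 203*h**2
1/((j(11) - 1*2311) + 87869) = 1/((203*11**2 - 1*2311) + 87869) = 1/((203*121 - 2311) + 87869) = 1/((24563 - 2311) + 87869) = 1/(22252 + 87869) = 1/110121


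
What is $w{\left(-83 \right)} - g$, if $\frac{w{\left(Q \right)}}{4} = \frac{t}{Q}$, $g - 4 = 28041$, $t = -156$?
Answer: $- \frac{2327111}{83} \approx -28037.0$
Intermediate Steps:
$g = 28045$ ($g = 4 + 28041 = 28045$)
$w{\left(Q \right)} = - \frac{624}{Q}$ ($w{\left(Q \right)} = 4 \left(- \frac{156}{Q}\right) = - \frac{624}{Q}$)
$w{\left(-83 \right)} - g = - \frac{624}{-83} - 28045 = \left(-624\right) \left(- \frac{1}{83}\right) - 28045 = \frac{624}{83} - 28045 = - \frac{2327111}{83}$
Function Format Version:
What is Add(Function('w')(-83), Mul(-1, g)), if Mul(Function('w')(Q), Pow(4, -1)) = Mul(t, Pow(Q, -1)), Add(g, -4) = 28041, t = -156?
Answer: Rational(-2327111, 83) ≈ -28037.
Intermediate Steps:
g = 28045 (g = Add(4, 28041) = 28045)
Function('w')(Q) = Mul(-624, Pow(Q, -1)) (Function('w')(Q) = Mul(4, Mul(-156, Pow(Q, -1))) = Mul(-624, Pow(Q, -1)))
Add(Function('w')(-83), Mul(-1, g)) = Add(Mul(-624, Pow(-83, -1)), Mul(-1, 28045)) = Add(Mul(-624, Rational(-1, 83)), -28045) = Add(Rational(624, 83), -28045) = Rational(-2327111, 83)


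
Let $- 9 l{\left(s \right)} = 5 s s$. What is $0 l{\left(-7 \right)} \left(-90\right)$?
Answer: $0$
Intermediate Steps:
$l{\left(s \right)} = - \frac{5 s^{2}}{9}$ ($l{\left(s \right)} = - \frac{5 s s}{9} = - \frac{5 s^{2}}{9}$)
$0 l{\left(-7 \right)} \left(-90\right) = 0 \left(- \frac{5 \left(-7\right)^{2}}{9}\right) \left(-90\right) = 0 \left(\left(- \frac{5}{9}\right) 49\right) \left(-90\right) = 0 \left(- \frac{245}{9}\right) \left(-90\right) = 0 \left(-90\right) = 0$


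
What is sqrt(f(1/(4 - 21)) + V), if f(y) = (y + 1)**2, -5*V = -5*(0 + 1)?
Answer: sqrt(545)/17 ≈ 1.3732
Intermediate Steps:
V = 1 (V = -(-1)*(0 + 1) = -(-1) = -1/5*(-5) = 1)
f(y) = (1 + y)**2
sqrt(f(1/(4 - 21)) + V) = sqrt((1 + 1/(4 - 21))**2 + 1) = sqrt((1 + 1/(-17))**2 + 1) = sqrt((1 - 1/17)**2 + 1) = sqrt((16/17)**2 + 1) = sqrt(256/289 + 1) = sqrt(545/289) = sqrt(545)/17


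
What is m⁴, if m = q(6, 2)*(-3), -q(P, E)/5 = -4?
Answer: 12960000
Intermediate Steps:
q(P, E) = 20 (q(P, E) = -5*(-4) = 20)
m = -60 (m = 20*(-3) = -60)
m⁴ = (-60)⁴ = 12960000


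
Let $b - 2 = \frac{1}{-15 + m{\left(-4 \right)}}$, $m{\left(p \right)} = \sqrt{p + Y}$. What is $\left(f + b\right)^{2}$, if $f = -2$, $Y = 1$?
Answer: $\frac{1}{\left(15 - i \sqrt{3}\right)^{2}} \approx 0.0042705 + 0.00099957 i$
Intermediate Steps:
$m{\left(p \right)} = \sqrt{1 + p}$ ($m{\left(p \right)} = \sqrt{p + 1} = \sqrt{1 + p}$)
$b = 2 + \frac{1}{-15 + i \sqrt{3}}$ ($b = 2 + \frac{1}{-15 + \sqrt{1 - 4}} = 2 + \frac{1}{-15 + \sqrt{-3}} = 2 + \frac{1}{-15 + i \sqrt{3}} \approx 1.9342 - 0.0075967 i$)
$\left(f + b\right)^{2} = \left(-2 + \left(\frac{147}{76} - \frac{i \sqrt{3}}{228}\right)\right)^{2} = \left(- \frac{5}{76} - \frac{i \sqrt{3}}{228}\right)^{2}$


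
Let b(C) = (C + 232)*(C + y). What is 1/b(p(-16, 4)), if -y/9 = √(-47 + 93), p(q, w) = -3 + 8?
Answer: -5/877137 - 3*√46/292379 ≈ -7.5291e-5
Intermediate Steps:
p(q, w) = 5
y = -9*√46 (y = -9*√(-47 + 93) = -9*√46 ≈ -61.041)
b(C) = (232 + C)*(C - 9*√46) (b(C) = (C + 232)*(C - 9*√46) = (232 + C)*(C - 9*√46))
1/b(p(-16, 4)) = 1/(5² - 2088*√46 + 232*5 - 9*5*√46) = 1/(25 - 2088*√46 + 1160 - 45*√46) = 1/(1185 - 2133*√46)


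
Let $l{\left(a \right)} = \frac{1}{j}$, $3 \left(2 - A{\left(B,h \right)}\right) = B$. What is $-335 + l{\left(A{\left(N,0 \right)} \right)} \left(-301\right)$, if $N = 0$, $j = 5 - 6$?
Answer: $-34$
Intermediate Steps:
$j = -1$
$A{\left(B,h \right)} = 2 - \frac{B}{3}$
$l{\left(a \right)} = -1$ ($l{\left(a \right)} = \frac{1}{-1} = -1$)
$-335 + l{\left(A{\left(N,0 \right)} \right)} \left(-301\right) = -335 - -301 = -335 + 301 = -34$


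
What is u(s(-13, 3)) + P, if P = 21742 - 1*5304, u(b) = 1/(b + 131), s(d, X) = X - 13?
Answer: 1988999/121 ≈ 16438.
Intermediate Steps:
s(d, X) = -13 + X
u(b) = 1/(131 + b)
P = 16438 (P = 21742 - 5304 = 16438)
u(s(-13, 3)) + P = 1/(131 + (-13 + 3)) + 16438 = 1/(131 - 10) + 16438 = 1/121 + 16438 = 1988999/121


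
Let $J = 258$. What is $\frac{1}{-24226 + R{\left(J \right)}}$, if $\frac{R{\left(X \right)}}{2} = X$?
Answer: $- \frac{1}{23710} \approx -4.2176 \cdot 10^{-5}$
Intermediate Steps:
$R{\left(X \right)} = 2 X$
$\frac{1}{-24226 + R{\left(J \right)}} = \frac{1}{-24226 + 2 \cdot 258} = \frac{1}{-24226 + 516} = \frac{1}{-23710} = - \frac{1}{23710}$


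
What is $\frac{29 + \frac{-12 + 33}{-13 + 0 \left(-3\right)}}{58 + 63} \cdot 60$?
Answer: $\frac{21360}{1573} \approx 13.579$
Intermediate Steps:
$\frac{29 + \frac{-12 + 33}{-13 + 0 \left(-3\right)}}{58 + 63} \cdot 60 = \frac{29 + \frac{21}{-13 + 0}}{121} \cdot 60 = \left(29 + \frac{21}{-13}\right) \frac{1}{121} \cdot 60 = \left(29 + 21 \left(- \frac{1}{13}\right)\right) \frac{1}{121} \cdot 60 = \left(29 - \frac{21}{13}\right) \frac{1}{121} \cdot 60 = \frac{356}{13} \cdot \frac{1}{121} \cdot 60 = \frac{356}{1573} \cdot 60 = \frac{21360}{1573}$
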